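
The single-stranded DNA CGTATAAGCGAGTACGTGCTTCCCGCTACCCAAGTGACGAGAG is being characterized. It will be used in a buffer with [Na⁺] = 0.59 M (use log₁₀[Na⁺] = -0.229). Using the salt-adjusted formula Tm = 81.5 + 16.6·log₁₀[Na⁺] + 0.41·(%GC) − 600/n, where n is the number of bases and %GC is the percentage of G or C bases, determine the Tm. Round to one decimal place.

Length n = 43. Base counts: A=11, C=12, G=12, T=8
G+C = 24, so %GC = 24/43 × 100 = 55.814%
Salt term: 16.6 × (-0.229) = -3.801
GC term: 0.41 × 55.814 = 22.884; length term: −600/43 = −13.953
Tm = 81.5 + (-3.801) + 22.884 − 13.953 = 86.63 → 86.6°C

86.6°C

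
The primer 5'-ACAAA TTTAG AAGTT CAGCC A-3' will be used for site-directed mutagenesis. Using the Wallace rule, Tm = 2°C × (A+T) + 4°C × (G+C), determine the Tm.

Scanning the sequence gives G=3, A=9, C=4, T=5.
A+T = 14, G+C = 7
Tm = 4·7 + 2·14 = 28 + 28 = 56°C

56°C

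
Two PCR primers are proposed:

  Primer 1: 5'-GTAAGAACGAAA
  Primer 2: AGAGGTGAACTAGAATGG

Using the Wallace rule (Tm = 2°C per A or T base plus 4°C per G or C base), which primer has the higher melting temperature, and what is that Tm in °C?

Primer 2, 52°C

Primer 1: A+T=8, G+C=4 → Tm = 2(8)+4(4) = 32°C
Primer 2: A+T=10, G+C=8 → Tm = 2(10)+4(8) = 52°C
32°C vs 52°C → primer 2 is higher.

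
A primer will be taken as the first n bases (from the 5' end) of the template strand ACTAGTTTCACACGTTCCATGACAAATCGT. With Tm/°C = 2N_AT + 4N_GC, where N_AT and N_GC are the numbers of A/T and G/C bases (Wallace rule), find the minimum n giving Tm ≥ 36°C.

First 12 bases: ACTAGTTTCACA → Tm = 32°C (< 36°C)
First 13 bases: ACTAGTTTCACAC → Tm = 36°C (≥ 36°C)
Each additional base adds 2°C (A/T) or 4°C (G/C), so Tm is non-decreasing in n; n = 13 is the first length to reach 36°C.

n = 13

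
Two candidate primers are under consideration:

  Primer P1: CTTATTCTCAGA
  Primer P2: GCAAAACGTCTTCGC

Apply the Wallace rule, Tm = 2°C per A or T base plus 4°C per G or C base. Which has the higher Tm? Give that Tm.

Primer P2, 46°C

Primer P1: A+T=8, G+C=4 → Tm = 2(8)+4(4) = 32°C
Primer P2: A+T=7, G+C=8 → Tm = 2(7)+4(8) = 46°C
32°C vs 46°C → primer P2 is higher.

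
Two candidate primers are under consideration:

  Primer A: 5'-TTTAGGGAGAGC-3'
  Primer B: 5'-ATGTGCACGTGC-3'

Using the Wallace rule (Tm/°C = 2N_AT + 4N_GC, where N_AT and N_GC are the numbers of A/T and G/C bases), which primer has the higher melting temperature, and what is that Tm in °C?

Primer B, 38°C

Primer A: A+T=6, G+C=6 → Tm = 2(6)+4(6) = 36°C
Primer B: A+T=5, G+C=7 → Tm = 2(5)+4(7) = 38°C
36°C vs 38°C → primer B is higher.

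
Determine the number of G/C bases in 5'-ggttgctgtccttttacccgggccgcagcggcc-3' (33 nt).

23

T=8, A=2, G=11, C=12
G+C = 11 + 12 = 23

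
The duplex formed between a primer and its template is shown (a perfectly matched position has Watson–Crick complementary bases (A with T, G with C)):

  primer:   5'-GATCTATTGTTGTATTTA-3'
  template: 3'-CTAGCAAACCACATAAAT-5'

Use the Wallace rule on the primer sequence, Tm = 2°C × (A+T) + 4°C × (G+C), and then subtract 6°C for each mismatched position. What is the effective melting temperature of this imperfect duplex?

26°C

Primer base counts: A=4, T=10, G=3, C=1 → A+T=14, G+C=4
Perfect-match Tm = 2(14) + 4(4) = 28 + 16 = 44°C
Mismatches (positions where the bases are not complementary): 3 (at positions 5, 6, 10)
Effective Tm = 44 − 3×6 = 44 − 18 = 26°C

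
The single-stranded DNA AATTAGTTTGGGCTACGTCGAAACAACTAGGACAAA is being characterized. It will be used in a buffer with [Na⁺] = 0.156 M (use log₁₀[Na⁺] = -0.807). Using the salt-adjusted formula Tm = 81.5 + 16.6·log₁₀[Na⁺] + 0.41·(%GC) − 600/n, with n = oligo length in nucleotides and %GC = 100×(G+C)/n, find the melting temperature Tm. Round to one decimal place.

Length n = 36. Scanning the sequence gives G=8, T=8, C=6, A=14.
G+C = 14, so %GC = 14/36 × 100 = 38.889%
Salt term: 16.6 × (-0.807) = -13.396
GC term: 0.41 × 38.889 = 15.944; length term: −600/36 = −16.667
Tm = 81.5 + (-13.396) + 15.944 − 16.667 = 67.381 → 67.4°C

67.4°C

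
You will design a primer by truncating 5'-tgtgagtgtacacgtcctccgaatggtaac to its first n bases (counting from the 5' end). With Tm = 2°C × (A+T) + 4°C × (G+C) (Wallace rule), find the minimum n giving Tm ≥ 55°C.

First 18 bases: TGTGAGTGTACACGTCCT → Tm = 54°C (< 55°C)
First 19 bases: TGTGAGTGTACACGTCCTC → Tm = 58°C (≥ 55°C)
Each additional base adds 2°C (A/T) or 4°C (G/C), so Tm is non-decreasing in n; n = 19 is the first length to reach 55°C.

n = 19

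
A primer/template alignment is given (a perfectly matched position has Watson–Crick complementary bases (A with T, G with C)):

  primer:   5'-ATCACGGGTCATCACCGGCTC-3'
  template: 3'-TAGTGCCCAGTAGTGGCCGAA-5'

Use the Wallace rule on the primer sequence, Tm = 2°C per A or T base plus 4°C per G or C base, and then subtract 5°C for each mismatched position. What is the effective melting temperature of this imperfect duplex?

63°C

Primer base counts: A=4, T=4, G=5, C=8 → A+T=8, G+C=13
Perfect-match Tm = 2(8) + 4(13) = 16 + 52 = 68°C
Mismatches (positions where the bases are not complementary): 1 (at position 21)
Effective Tm = 68 − 1×5 = 68 − 5 = 63°C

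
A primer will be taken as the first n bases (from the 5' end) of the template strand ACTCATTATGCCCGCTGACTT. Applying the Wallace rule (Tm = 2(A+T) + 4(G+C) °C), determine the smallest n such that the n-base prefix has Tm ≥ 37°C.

First 12 bases: ACTCATTATGCC → Tm = 34°C (< 37°C)
First 13 bases: ACTCATTATGCCC → Tm = 38°C (≥ 37°C)
Each additional base adds 2°C (A/T) or 4°C (G/C), so Tm is non-decreasing in n; n = 13 is the first length to reach 37°C.

n = 13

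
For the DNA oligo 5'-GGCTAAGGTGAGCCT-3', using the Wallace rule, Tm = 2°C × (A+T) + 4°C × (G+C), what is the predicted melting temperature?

48°C

Counting bases: C=3, G=6, A=3, T=3
A+T = 6, G+C = 9
Tm = 2(6) + 4(9) = 12 + 36 = 48°C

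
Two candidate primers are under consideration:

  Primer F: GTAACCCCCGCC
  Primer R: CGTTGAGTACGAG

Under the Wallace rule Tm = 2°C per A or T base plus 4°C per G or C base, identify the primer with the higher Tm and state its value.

Primer F, 42°C

Primer F: A+T=3, G+C=9 → Tm = 2(3)+4(9) = 42°C
Primer R: A+T=6, G+C=7 → Tm = 2(6)+4(7) = 40°C
42°C vs 40°C → primer F is higher.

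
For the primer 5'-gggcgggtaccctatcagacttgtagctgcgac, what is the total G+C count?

20

Base counts: G=11, C=9, T=7, A=6
Total G or C: 11 + 9 = 20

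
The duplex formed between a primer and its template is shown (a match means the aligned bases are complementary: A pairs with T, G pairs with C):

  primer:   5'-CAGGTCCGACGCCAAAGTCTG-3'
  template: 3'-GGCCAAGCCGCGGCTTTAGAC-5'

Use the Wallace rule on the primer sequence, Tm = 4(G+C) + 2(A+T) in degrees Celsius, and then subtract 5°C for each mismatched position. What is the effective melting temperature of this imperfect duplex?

43°C

Primer base counts: A=5, T=3, G=6, C=7 → A+T=8, G+C=13
Perfect-match Tm = 2(8) + 4(13) = 16 + 52 = 68°C
Mismatches (positions where the bases are not complementary): 5 (at positions 2, 6, 9, 14, 17)
Effective Tm = 68 − 5×5 = 68 − 25 = 43°C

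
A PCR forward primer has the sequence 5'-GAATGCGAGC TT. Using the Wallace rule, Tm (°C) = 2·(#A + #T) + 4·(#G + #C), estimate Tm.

36°C

Counting bases: T=3, C=2, A=3, G=4
So N_AT = 6 and N_GC = 6.
Tm = 2(6) + 4(6) = 12 + 24 = 36°C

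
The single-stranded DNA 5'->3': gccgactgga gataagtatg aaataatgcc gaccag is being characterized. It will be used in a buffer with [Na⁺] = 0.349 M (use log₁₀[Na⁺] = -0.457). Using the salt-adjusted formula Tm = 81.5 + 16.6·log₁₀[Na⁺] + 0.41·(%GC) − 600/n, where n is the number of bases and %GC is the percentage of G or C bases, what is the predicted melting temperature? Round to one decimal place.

76.6°C

Length n = 36. C=7, T=6, A=13, G=10
G+C = 17, so %GC = 17/36 × 100 = 47.222%
Salt term: 16.6 × (-0.457) = -7.586
GC term: 0.41 × 47.222 = 19.361; length term: −600/36 = −16.667
Tm = 81.5 + (-7.586) + 19.361 − 16.667 = 76.608 → 76.6°C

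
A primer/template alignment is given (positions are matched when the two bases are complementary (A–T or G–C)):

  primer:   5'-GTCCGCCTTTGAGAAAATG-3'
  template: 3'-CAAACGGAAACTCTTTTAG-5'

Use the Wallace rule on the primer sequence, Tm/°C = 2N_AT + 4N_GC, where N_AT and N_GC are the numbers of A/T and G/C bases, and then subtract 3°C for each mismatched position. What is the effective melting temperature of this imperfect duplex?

47°C

Primer base counts: A=5, T=5, G=5, C=4 → A+T=10, G+C=9
Perfect-match Tm = 2(10) + 4(9) = 20 + 36 = 56°C
Mismatches (positions where the bases are not complementary): 3 (at positions 3, 4, 19)
Effective Tm = 56 − 3×3 = 56 − 9 = 47°C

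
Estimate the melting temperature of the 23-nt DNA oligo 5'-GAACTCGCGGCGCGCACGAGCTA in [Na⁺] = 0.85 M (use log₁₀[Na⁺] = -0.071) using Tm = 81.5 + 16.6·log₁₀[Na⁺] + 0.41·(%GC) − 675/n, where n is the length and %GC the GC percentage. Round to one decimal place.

Length n = 23. Base counts: A=5, T=2, G=8, C=8
G+C = 16, so %GC = 16/23 × 100 = 69.565%
Salt term: 16.6 × (-0.071) = -1.179
GC term: 0.41 × 69.565 = 28.522; length term: −675/23 = −29.348
Tm = 81.5 + (-1.179) + 28.522 − 29.348 = 79.495 → 79.5°C

79.5°C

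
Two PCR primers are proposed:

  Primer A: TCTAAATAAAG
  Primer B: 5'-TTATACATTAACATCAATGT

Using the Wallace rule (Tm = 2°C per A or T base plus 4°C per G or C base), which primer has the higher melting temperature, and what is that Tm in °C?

Primer A: A+T=9, G+C=2 → Tm = 2(9)+4(2) = 26°C
Primer B: A+T=16, G+C=4 → Tm = 2(16)+4(4) = 48°C
26°C vs 48°C → primer B is higher.

Primer B, 48°C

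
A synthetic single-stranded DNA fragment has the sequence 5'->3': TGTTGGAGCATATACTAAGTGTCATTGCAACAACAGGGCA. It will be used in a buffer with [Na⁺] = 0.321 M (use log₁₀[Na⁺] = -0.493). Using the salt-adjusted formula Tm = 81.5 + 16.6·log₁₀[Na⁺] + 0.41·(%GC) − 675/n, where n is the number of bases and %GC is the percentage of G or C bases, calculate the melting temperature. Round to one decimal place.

73.9°C

Length n = 40. Counting bases: G=10, A=13, T=10, C=7
G+C = 17, so %GC = 17/40 × 100 = 42.5%
Salt term: 16.6 × (-0.493) = -8.184
GC term: 0.41 × 42.5 = 17.425; length term: −675/40 = −16.875
Tm = 81.5 + (-8.184) + 17.425 − 16.875 = 73.866 → 73.9°C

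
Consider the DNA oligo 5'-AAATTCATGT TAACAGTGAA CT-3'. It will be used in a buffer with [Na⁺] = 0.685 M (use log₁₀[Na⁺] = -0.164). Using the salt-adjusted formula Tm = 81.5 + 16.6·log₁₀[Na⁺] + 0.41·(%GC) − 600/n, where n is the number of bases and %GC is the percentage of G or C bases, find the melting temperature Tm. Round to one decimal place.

62.7°C

Length n = 22. Counting bases: C=3, T=7, A=9, G=3
G+C = 6, so %GC = 6/22 × 100 = 27.273%
Salt term: 16.6 × (-0.164) = -2.722
GC term: 0.41 × 27.273 = 11.182; length term: −600/22 = −27.273
Tm = 81.5 + (-2.722) + 11.182 − 27.273 = 62.687 → 62.7°C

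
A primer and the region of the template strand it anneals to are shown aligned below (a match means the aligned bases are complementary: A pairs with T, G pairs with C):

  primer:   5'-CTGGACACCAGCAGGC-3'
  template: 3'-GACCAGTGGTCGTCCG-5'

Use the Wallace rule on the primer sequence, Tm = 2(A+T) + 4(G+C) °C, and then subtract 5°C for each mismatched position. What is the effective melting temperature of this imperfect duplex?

Primer base counts: A=4, T=1, G=5, C=6 → A+T=5, G+C=11
Perfect-match Tm = 2(5) + 4(11) = 10 + 44 = 54°C
Mismatches (positions where the bases are not complementary): 1 (at position 5)
Effective Tm = 54 − 1×5 = 54 − 5 = 49°C

49°C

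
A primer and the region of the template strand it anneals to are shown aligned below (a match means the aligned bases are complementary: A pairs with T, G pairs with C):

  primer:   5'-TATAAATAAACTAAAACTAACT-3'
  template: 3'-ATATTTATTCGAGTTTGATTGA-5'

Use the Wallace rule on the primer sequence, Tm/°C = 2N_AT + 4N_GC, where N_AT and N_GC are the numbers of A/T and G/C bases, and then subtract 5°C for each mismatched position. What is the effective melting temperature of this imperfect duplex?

40°C

Primer base counts: A=13, T=6, G=0, C=3 → A+T=19, G+C=3
Perfect-match Tm = 2(19) + 4(3) = 38 + 12 = 50°C
Mismatches (positions where the bases are not complementary): 2 (at positions 10, 13)
Effective Tm = 50 − 2×5 = 50 − 10 = 40°C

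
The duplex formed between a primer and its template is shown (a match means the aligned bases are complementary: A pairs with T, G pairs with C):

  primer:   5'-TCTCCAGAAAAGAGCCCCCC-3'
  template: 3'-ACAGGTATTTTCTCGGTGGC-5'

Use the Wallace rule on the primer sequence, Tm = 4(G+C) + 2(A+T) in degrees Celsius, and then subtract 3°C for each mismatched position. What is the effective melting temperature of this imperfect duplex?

Primer base counts: A=6, T=2, G=3, C=9 → A+T=8, G+C=12
Perfect-match Tm = 2(8) + 4(12) = 16 + 48 = 64°C
Mismatches (positions where the bases are not complementary): 4 (at positions 2, 7, 17, 20)
Effective Tm = 64 − 4×3 = 64 − 12 = 52°C

52°C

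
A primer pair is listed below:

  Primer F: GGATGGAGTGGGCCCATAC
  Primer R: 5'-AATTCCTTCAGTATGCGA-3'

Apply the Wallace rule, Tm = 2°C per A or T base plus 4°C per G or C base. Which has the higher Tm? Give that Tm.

Primer F: A+T=7, G+C=12 → Tm = 2(7)+4(12) = 62°C
Primer R: A+T=11, G+C=7 → Tm = 2(11)+4(7) = 50°C
62°C vs 50°C → primer F is higher.

Primer F, 62°C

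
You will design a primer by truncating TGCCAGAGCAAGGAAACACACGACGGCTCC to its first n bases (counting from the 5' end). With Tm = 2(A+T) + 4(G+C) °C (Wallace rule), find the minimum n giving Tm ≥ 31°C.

n = 10

First 9 bases: TGCCAGAGC → Tm = 30°C (< 31°C)
First 10 bases: TGCCAGAGCA → Tm = 32°C (≥ 31°C)
Each additional base adds 2°C (A/T) or 4°C (G/C), so Tm is non-decreasing in n; n = 10 is the first length to reach 31°C.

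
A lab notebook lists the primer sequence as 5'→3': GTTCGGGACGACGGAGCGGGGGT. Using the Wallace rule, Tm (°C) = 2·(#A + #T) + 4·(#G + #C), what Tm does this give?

80°C

Base counts: G=13, A=3, T=3, C=4
A+T = 6, G+C = 17
Tm = 2×6 + 4×17 = 80°C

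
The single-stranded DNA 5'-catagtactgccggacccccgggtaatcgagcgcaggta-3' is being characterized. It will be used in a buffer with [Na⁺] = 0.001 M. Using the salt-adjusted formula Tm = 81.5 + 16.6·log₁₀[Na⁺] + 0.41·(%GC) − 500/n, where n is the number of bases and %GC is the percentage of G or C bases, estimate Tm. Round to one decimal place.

Length n = 39. Scanning the sequence gives G=12, T=6, A=9, C=12.
G+C = 24, so %GC = 24/39 × 100 = 61.538%
Salt term: 16.6 × (-3) = -49.8
GC term: 0.41 × 61.538 = 25.231; length term: −500/39 = −12.821
Tm = 81.5 + (-49.8) + 25.231 − 12.821 = 44.11 → 44.1°C

44.1°C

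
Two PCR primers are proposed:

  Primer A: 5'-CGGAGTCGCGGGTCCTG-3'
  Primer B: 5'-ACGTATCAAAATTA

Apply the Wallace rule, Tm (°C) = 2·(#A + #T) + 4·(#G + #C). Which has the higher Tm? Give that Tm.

Primer A: A+T=4, G+C=13 → Tm = 2(4)+4(13) = 60°C
Primer B: A+T=11, G+C=3 → Tm = 2(11)+4(3) = 34°C
60°C vs 34°C → primer A is higher.

Primer A, 60°C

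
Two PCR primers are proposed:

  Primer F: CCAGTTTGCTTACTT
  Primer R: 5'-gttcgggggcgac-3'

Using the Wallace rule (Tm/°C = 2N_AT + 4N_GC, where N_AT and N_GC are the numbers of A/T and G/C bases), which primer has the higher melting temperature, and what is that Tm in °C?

Primer F: A+T=9, G+C=6 → Tm = 2(9)+4(6) = 42°C
Primer R: A+T=3, G+C=10 → Tm = 2(3)+4(10) = 46°C
42°C vs 46°C → primer R is higher.

Primer R, 46°C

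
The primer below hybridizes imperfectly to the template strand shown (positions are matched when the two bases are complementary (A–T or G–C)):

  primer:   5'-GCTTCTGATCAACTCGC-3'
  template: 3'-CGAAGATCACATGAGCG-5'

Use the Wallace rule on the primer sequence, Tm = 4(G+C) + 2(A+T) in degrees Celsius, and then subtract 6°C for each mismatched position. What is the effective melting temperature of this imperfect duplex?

Primer base counts: A=3, T=5, G=3, C=6 → A+T=8, G+C=9
Perfect-match Tm = 2(8) + 4(9) = 16 + 36 = 52°C
Mismatches (positions where the bases are not complementary): 4 (at positions 7, 8, 10, 11)
Effective Tm = 52 − 4×6 = 52 − 24 = 28°C

28°C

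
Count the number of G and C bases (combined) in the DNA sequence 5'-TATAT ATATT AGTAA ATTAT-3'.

1

Base counts: C=0, A=9, T=10, G=1
Total G or C: 1 + 0 = 1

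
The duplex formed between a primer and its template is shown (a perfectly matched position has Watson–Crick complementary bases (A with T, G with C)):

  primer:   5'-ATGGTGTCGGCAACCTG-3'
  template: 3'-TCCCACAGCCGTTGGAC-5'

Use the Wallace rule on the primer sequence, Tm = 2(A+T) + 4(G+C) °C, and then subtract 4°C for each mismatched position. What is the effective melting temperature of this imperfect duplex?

50°C

Primer base counts: A=3, T=4, G=6, C=4 → A+T=7, G+C=10
Perfect-match Tm = 2(7) + 4(10) = 14 + 40 = 54°C
Mismatches (positions where the bases are not complementary): 1 (at position 2)
Effective Tm = 54 − 1×4 = 54 − 4 = 50°C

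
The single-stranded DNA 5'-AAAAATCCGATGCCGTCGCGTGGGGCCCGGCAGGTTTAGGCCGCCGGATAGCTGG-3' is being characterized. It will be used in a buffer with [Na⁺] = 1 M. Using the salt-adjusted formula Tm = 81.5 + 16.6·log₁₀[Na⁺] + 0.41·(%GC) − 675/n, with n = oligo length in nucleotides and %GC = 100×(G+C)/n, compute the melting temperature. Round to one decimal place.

96.1°C

Length n = 55. C=15, G=21, T=9, A=10
G+C = 36, so %GC = 36/55 × 100 = 65.455%
Salt term: 16.6 × (0) = 0
GC term: 0.41 × 65.455 = 26.837; length term: −675/55 = −12.273
Tm = 81.5 + (0) + 26.837 − 12.273 = 96.064 → 96.1°C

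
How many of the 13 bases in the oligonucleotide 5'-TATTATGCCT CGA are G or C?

C=3, T=5, A=3, G=2
G+C = 2 + 3 = 5

5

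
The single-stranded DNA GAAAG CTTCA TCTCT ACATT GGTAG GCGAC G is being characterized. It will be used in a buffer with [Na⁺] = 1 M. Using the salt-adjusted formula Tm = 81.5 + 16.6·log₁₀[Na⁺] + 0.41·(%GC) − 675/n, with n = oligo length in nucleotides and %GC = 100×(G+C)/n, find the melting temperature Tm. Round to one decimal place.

79.6°C

Length n = 31. Base counts: G=8, A=8, T=8, C=7
G+C = 15, so %GC = 15/31 × 100 = 48.387%
Salt term: 16.6 × (0) = 0
GC term: 0.41 × 48.387 = 19.839; length term: −675/31 = −21.774
Tm = 81.5 + (0) + 19.839 − 21.774 = 79.565 → 79.6°C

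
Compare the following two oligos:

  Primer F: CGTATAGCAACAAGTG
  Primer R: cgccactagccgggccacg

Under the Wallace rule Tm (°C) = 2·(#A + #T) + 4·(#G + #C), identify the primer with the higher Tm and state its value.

Primer F: A+T=9, G+C=7 → Tm = 2(9)+4(7) = 46°C
Primer R: A+T=4, G+C=15 → Tm = 2(4)+4(15) = 68°C
46°C vs 68°C → primer R is higher.

Primer R, 68°C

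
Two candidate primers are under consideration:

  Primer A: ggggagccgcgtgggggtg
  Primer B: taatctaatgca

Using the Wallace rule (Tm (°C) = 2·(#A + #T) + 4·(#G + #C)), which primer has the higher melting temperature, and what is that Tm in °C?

Primer A, 70°C

Primer A: A+T=3, G+C=16 → Tm = 2(3)+4(16) = 70°C
Primer B: A+T=9, G+C=3 → Tm = 2(9)+4(3) = 30°C
70°C vs 30°C → primer A is higher.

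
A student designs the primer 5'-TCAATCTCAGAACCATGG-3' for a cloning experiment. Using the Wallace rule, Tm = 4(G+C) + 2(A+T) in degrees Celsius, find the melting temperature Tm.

Base counts: G=3, T=4, C=5, A=6
A+T = 10, G+C = 8
Tm = 2(10) + 4(8) = 20 + 32 = 52°C

52°C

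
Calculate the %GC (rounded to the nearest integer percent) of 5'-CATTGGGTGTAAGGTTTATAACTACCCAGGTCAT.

41%

Scanning the sequence gives A=9, T=11, C=6, G=8.
G+C = 8 + 6 = 14 out of 34 bases
%GC = 14/34 × 100 = 41.18% ≈ 41%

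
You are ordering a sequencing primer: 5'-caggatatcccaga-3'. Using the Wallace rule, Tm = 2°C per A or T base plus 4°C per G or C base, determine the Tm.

42°C

Base counts: C=4, T=2, A=5, G=3
A+T = 7, G+C = 7
Tm = 4·7 + 2·7 = 28 + 14 = 42°C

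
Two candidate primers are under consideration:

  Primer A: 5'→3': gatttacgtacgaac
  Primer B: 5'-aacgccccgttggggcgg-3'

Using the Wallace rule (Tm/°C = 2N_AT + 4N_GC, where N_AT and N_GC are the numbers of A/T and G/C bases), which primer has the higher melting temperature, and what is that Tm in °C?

Primer A: A+T=9, G+C=6 → Tm = 2(9)+4(6) = 42°C
Primer B: A+T=4, G+C=14 → Tm = 2(4)+4(14) = 64°C
42°C vs 64°C → primer B is higher.

Primer B, 64°C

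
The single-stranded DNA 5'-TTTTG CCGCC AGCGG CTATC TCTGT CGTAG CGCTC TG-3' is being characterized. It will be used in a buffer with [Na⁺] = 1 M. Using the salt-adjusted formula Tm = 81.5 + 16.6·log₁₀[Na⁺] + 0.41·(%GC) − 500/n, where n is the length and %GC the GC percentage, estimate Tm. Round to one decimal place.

92.4°C

Length n = 37. C=12, A=3, T=12, G=10
G+C = 22, so %GC = 22/37 × 100 = 59.459%
Salt term: 16.6 × (0) = 0
GC term: 0.41 × 59.459 = 24.378; length term: −500/37 = −13.514
Tm = 81.5 + (0) + 24.378 − 13.514 = 92.364 → 92.4°C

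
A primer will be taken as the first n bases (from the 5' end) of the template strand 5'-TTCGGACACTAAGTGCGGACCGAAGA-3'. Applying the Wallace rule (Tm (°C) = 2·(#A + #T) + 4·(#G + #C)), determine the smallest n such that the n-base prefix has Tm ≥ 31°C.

n = 11

First 10 bases: TTCGGACACT → Tm = 30°C (< 31°C)
First 11 bases: TTCGGACACTA → Tm = 32°C (≥ 31°C)
Since every base adds ≥2°C, Tm only increases with n, so the threshold is first crossed at n = 11.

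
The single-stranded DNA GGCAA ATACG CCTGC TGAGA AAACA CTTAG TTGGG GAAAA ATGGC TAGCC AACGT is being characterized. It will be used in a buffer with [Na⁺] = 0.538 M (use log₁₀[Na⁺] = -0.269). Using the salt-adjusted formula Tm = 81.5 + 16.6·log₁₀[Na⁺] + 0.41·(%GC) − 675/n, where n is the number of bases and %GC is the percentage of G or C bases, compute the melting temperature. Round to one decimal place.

Length n = 55. Base counts: C=11, A=19, G=15, T=10
G+C = 26, so %GC = 26/55 × 100 = 47.273%
Salt term: 16.6 × (-0.269) = -4.465
GC term: 0.41 × 47.273 = 19.382; length term: −675/55 = −12.273
Tm = 81.5 + (-4.465) + 19.382 − 12.273 = 84.144 → 84.1°C

84.1°C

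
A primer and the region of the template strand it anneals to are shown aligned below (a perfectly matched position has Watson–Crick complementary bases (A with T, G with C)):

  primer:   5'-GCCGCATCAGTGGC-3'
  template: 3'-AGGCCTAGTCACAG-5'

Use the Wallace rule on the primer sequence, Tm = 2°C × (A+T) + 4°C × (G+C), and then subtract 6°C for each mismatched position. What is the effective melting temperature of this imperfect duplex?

30°C

Primer base counts: A=2, T=2, G=5, C=5 → A+T=4, G+C=10
Perfect-match Tm = 2(4) + 4(10) = 8 + 40 = 48°C
Mismatches (positions where the bases are not complementary): 3 (at positions 1, 5, 13)
Effective Tm = 48 − 3×6 = 48 − 18 = 30°C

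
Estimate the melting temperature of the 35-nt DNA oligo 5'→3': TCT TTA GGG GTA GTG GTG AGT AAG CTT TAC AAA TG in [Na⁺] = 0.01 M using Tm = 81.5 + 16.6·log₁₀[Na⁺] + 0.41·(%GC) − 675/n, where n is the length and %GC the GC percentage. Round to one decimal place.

Length n = 35. G=11, T=12, A=9, C=3
G+C = 14, so %GC = 14/35 × 100 = 40%
Salt term: 16.6 × (-2) = -33.2
GC term: 0.41 × 40 = 16.4; length term: −675/35 = −19.286
Tm = 81.5 + (-33.2) + 16.4 − 19.286 = 45.414 → 45.4°C

45.4°C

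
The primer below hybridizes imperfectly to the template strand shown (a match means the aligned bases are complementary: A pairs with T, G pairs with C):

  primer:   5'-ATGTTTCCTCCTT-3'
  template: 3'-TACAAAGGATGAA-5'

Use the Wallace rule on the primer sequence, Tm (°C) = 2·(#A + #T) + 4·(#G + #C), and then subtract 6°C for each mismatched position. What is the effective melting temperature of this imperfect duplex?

30°C

Primer base counts: A=1, T=7, G=1, C=4 → A+T=8, G+C=5
Perfect-match Tm = 2(8) + 4(5) = 16 + 20 = 36°C
Mismatches (positions where the bases are not complementary): 1 (at position 10)
Effective Tm = 36 − 1×6 = 36 − 6 = 30°C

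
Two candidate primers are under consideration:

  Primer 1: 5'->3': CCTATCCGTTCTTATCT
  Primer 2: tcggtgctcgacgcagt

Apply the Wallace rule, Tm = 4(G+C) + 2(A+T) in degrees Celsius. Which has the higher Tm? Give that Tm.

Primer 2, 56°C

Primer 1: A+T=10, G+C=7 → Tm = 2(10)+4(7) = 48°C
Primer 2: A+T=6, G+C=11 → Tm = 2(6)+4(11) = 56°C
48°C vs 56°C → primer 2 is higher.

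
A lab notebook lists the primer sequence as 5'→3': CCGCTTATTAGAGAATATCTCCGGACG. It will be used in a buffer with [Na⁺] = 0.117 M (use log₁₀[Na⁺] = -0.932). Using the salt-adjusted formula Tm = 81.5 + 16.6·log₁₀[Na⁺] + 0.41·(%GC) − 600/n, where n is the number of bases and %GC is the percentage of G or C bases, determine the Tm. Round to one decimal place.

63.5°C

Length n = 27. Base counts: C=7, G=6, T=7, A=7
G+C = 13, so %GC = 13/27 × 100 = 48.148%
Salt term: 16.6 × (-0.932) = -15.471
GC term: 0.41 × 48.148 = 19.741; length term: −600/27 = −22.222
Tm = 81.5 + (-15.471) + 19.741 − 22.222 = 63.548 → 63.5°C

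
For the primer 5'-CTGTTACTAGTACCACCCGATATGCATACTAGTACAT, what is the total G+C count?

15

Counting bases: A=11, T=11, G=5, C=10
G+C = 5 + 10 = 15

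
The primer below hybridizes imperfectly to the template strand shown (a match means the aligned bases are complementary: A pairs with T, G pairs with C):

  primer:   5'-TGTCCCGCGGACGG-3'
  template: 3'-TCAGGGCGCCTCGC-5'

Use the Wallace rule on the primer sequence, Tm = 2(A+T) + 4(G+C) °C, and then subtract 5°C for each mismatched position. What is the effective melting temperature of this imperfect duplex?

Primer base counts: A=1, T=2, G=6, C=5 → A+T=3, G+C=11
Perfect-match Tm = 2(3) + 4(11) = 6 + 44 = 50°C
Mismatches (positions where the bases are not complementary): 3 (at positions 1, 12, 13)
Effective Tm = 50 − 3×5 = 50 − 15 = 35°C

35°C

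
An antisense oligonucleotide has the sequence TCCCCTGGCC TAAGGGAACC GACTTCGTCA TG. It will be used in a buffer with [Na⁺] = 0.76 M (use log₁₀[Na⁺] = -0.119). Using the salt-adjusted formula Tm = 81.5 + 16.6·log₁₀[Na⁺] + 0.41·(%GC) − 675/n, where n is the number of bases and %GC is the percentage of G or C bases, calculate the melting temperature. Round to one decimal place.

82.8°C

Length n = 32. Base counts: C=11, G=8, T=7, A=6
G+C = 19, so %GC = 19/32 × 100 = 59.375%
Salt term: 16.6 × (-0.119) = -1.975
GC term: 0.41 × 59.375 = 24.344; length term: −675/32 = −21.094
Tm = 81.5 + (-1.975) + 24.344 − 21.094 = 82.775 → 82.8°C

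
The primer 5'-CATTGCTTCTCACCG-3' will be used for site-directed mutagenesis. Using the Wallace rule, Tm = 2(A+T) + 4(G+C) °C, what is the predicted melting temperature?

46°C

Scanning the sequence gives A=2, C=6, G=2, T=5.
A+T = 7, G+C = 8
Tm = 2×7 + 4×8 = 46°C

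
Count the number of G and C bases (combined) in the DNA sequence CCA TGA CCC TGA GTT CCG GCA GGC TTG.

17

C=9, A=4, G=8, T=6
G+C = 8 + 9 = 17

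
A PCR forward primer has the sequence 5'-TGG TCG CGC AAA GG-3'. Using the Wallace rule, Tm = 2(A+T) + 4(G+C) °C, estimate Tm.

46°C

Scanning the sequence gives G=6, A=3, C=3, T=2.
A+T = 5, G+C = 9
Tm = 4·9 + 2·5 = 36 + 10 = 46°C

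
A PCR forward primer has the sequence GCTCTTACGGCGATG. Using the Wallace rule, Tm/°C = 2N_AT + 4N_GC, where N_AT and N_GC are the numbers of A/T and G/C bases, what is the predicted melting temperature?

48°C

Base counts: A=2, C=4, T=4, G=5
AT pairs contribute 6, GC pairs contribute 9.
Tm = 2(6) + 4(9) = 12 + 36 = 48°C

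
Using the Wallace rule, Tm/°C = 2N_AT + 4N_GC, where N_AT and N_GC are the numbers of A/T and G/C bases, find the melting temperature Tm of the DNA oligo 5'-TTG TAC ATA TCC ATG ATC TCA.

56°C

Scanning the sequence gives C=5, T=8, A=6, G=2.
So N_AT = 14 and N_GC = 7.
Tm = 2×14 + 4×7 = 56°C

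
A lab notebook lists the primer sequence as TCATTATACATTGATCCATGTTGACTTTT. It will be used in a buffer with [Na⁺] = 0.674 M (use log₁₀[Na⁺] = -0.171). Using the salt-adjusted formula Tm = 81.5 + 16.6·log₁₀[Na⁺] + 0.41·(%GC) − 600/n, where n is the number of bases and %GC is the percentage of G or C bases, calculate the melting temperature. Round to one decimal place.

Length n = 29. A=7, T=14, C=5, G=3
G+C = 8, so %GC = 8/29 × 100 = 27.586%
Salt term: 16.6 × (-0.171) = -2.839
GC term: 0.41 × 27.586 = 11.31; length term: −600/29 = −20.69
Tm = 81.5 + (-2.839) + 11.31 − 20.69 = 69.281 → 69.3°C

69.3°C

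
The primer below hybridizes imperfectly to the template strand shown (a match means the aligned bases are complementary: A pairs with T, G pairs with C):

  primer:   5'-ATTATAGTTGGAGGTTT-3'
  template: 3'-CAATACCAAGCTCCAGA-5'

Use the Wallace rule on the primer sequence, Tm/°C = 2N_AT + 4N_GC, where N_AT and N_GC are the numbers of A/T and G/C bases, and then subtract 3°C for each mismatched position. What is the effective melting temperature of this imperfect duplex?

Primer base counts: A=4, T=8, G=5, C=0 → A+T=12, G+C=5
Perfect-match Tm = 2(12) + 4(5) = 24 + 20 = 44°C
Mismatches (positions where the bases are not complementary): 4 (at positions 1, 6, 10, 16)
Effective Tm = 44 − 4×3 = 44 − 12 = 32°C

32°C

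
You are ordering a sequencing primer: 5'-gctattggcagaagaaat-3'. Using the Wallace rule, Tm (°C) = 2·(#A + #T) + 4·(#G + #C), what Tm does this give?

50°C

Base counts: C=2, A=7, T=4, G=5
So N_AT = 11 and N_GC = 7.
Tm = 2(11) + 4(7) = 22 + 28 = 50°C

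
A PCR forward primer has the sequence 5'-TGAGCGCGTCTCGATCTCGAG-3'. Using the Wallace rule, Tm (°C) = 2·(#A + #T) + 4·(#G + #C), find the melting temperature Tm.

Scanning the sequence gives C=6, A=3, G=7, T=5.
So N_AT = 8 and N_GC = 13.
Tm = 4·13 + 2·8 = 52 + 16 = 68°C

68°C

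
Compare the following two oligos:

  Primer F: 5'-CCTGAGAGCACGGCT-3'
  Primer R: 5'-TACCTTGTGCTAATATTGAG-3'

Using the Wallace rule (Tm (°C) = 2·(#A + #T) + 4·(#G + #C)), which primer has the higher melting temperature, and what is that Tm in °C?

Primer R, 54°C

Primer F: A+T=5, G+C=10 → Tm = 2(5)+4(10) = 50°C
Primer R: A+T=13, G+C=7 → Tm = 2(13)+4(7) = 54°C
50°C vs 54°C → primer R is higher.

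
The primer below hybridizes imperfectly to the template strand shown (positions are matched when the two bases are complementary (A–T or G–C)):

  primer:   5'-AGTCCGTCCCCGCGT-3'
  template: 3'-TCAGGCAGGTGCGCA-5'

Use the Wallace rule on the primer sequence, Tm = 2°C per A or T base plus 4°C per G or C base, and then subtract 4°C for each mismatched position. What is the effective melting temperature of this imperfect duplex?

Primer base counts: A=1, T=3, G=4, C=7 → A+T=4, G+C=11
Perfect-match Tm = 2(4) + 4(11) = 8 + 44 = 52°C
Mismatches (positions where the bases are not complementary): 1 (at position 10)
Effective Tm = 52 − 1×4 = 52 − 4 = 48°C

48°C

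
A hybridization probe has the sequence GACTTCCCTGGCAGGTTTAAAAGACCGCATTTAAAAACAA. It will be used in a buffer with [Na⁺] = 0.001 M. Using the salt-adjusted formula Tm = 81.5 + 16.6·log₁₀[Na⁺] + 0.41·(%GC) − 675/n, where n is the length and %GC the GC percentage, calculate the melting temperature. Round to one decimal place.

31.2°C

Length n = 40. T=9, A=15, C=9, G=7
G+C = 16, so %GC = 16/40 × 100 = 40%
Salt term: 16.6 × (-3) = -49.8
GC term: 0.41 × 40 = 16.4; length term: −675/40 = −16.875
Tm = 81.5 + (-49.8) + 16.4 − 16.875 = 31.225 → 31.2°C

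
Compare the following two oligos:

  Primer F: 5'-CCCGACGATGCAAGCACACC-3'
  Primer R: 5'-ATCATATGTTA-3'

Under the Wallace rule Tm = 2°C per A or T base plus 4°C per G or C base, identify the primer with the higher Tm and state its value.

Primer F, 66°C

Primer F: A+T=7, G+C=13 → Tm = 2(7)+4(13) = 66°C
Primer R: A+T=9, G+C=2 → Tm = 2(9)+4(2) = 26°C
66°C vs 26°C → primer F is higher.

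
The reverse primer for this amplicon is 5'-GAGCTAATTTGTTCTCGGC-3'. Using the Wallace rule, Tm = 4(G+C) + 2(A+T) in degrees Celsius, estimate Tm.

56°C

C=4, T=7, A=3, G=5
So N_AT = 10 and N_GC = 9.
Tm = 2×10 + 4×9 = 56°C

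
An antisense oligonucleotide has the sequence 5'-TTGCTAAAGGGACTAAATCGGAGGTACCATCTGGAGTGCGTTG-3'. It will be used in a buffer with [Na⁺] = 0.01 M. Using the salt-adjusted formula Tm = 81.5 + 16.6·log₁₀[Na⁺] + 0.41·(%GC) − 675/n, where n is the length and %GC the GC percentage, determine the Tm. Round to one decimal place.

52.6°C

Length n = 43. Base counts: A=11, C=7, G=14, T=11
G+C = 21, so %GC = 21/43 × 100 = 48.837%
Salt term: 16.6 × (-2) = -33.2
GC term: 0.41 × 48.837 = 20.023; length term: −675/43 = −15.698
Tm = 81.5 + (-33.2) + 20.023 − 15.698 = 52.625 → 52.6°C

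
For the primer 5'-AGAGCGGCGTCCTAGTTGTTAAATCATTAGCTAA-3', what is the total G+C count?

Base counts: C=6, T=10, A=10, G=8
Total G or C: 8 + 6 = 14

14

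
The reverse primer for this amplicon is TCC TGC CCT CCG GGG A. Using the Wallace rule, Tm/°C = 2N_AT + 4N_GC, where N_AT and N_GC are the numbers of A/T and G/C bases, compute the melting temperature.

Scanning the sequence gives A=1, G=5, C=7, T=3.
AT pairs contribute 4, GC pairs contribute 12.
Tm = 2×4 + 4×12 = 56°C

56°C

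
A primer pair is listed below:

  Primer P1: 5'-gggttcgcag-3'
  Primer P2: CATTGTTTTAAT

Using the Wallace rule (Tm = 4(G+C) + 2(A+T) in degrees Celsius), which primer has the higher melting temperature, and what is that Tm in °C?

Primer P1: A+T=3, G+C=7 → Tm = 2(3)+4(7) = 34°C
Primer P2: A+T=10, G+C=2 → Tm = 2(10)+4(2) = 28°C
34°C vs 28°C → primer P1 is higher.

Primer P1, 34°C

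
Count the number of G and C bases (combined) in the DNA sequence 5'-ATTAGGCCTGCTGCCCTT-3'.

10

Scanning the sequence gives C=6, T=6, G=4, A=2.
Total G or C: 4 + 6 = 10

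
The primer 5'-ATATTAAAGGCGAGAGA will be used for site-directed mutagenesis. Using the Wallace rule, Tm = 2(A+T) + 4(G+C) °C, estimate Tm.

46°C

Base counts: C=1, A=8, G=5, T=3
A+T = 11, G+C = 6
Tm = 4·6 + 2·11 = 24 + 22 = 46°C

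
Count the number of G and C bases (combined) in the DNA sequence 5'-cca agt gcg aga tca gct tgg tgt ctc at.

15

Counting bases: G=8, T=8, A=6, C=7
G+C = 8 + 7 = 15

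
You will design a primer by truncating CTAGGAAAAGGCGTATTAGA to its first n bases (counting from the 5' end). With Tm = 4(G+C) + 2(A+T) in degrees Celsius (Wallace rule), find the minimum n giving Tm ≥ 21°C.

First 7 bases: CTAGGAA → Tm = 20°C (< 21°C)
First 8 bases: CTAGGAAA → Tm = 22°C (≥ 21°C)
Since every base adds ≥2°C, Tm only increases with n, so the threshold is first crossed at n = 8.

n = 8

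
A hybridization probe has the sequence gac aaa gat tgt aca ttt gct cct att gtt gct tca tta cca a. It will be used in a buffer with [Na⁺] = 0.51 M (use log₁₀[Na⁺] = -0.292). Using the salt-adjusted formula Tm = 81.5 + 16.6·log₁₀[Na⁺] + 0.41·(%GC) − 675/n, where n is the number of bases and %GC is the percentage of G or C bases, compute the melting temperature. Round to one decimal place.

Length n = 43. Base counts: A=12, T=16, C=9, G=6
G+C = 15, so %GC = 15/43 × 100 = 34.884%
Salt term: 16.6 × (-0.292) = -4.847
GC term: 0.41 × 34.884 = 14.302; length term: −675/43 = −15.698
Tm = 81.5 + (-4.847) + 14.302 − 15.698 = 75.257 → 75.3°C

75.3°C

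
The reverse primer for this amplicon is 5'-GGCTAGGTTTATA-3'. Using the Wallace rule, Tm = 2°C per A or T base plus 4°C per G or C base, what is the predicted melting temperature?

36°C

Base counts: A=3, C=1, T=5, G=4
So N_AT = 8 and N_GC = 5.
Tm = 4·5 + 2·8 = 20 + 16 = 36°C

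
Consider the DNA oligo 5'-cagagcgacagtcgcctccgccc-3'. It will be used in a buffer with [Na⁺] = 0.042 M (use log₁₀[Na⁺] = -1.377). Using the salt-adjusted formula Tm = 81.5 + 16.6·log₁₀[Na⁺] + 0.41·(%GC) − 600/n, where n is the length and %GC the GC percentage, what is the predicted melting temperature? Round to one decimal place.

62.9°C

Length n = 23. Counting bases: G=6, T=2, A=4, C=11
G+C = 17, so %GC = 17/23 × 100 = 73.913%
Salt term: 16.6 × (-1.377) = -22.858
GC term: 0.41 × 73.913 = 30.304; length term: −600/23 = −26.087
Tm = 81.5 + (-22.858) + 30.304 − 26.087 = 62.859 → 62.9°C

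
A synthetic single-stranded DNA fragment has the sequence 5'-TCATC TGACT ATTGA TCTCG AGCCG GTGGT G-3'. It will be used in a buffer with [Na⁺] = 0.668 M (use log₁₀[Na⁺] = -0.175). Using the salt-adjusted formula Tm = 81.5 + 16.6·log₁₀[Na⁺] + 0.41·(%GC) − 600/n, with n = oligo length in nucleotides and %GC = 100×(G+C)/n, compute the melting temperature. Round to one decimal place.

80.4°C

Length n = 31. Scanning the sequence gives C=7, A=5, T=10, G=9.
G+C = 16, so %GC = 16/31 × 100 = 51.613%
Salt term: 16.6 × (-0.175) = -2.905
GC term: 0.41 × 51.613 = 21.161; length term: −600/31 = −19.355
Tm = 81.5 + (-2.905) + 21.161 − 19.355 = 80.401 → 80.4°C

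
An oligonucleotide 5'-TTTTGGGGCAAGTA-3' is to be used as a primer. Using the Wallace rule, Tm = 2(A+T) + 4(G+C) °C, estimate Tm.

G=5, C=1, T=5, A=3
A+T = 8, G+C = 6
Tm = 4·6 + 2·8 = 24 + 16 = 40°C

40°C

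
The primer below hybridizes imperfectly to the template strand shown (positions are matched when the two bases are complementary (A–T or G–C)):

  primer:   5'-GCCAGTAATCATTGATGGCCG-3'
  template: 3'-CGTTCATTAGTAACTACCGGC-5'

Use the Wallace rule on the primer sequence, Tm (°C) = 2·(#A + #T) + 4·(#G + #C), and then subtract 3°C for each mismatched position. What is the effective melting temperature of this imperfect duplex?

Primer base counts: A=5, T=5, G=6, C=5 → A+T=10, G+C=11
Perfect-match Tm = 2(10) + 4(11) = 20 + 44 = 64°C
Mismatches (positions where the bases are not complementary): 1 (at position 3)
Effective Tm = 64 − 1×3 = 64 − 3 = 61°C

61°C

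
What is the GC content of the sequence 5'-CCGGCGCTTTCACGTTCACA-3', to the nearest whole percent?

Scanning the sequence gives T=5, G=4, C=8, A=3.
G+C = 4 + 8 = 12 out of 20 bases
%GC = 12/20 × 100 = 60% ≈ 60%

60%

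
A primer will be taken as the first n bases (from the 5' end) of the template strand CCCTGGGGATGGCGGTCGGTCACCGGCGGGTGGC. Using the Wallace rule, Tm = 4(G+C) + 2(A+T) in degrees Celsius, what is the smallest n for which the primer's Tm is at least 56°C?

n = 16

First 15 bases: CCCTGGGGATGGCGG → Tm = 54°C (< 56°C)
First 16 bases: CCCTGGGGATGGCGGT → Tm = 56°C (≥ 56°C)
Since every base adds ≥2°C, Tm only increases with n, so the threshold is first crossed at n = 16.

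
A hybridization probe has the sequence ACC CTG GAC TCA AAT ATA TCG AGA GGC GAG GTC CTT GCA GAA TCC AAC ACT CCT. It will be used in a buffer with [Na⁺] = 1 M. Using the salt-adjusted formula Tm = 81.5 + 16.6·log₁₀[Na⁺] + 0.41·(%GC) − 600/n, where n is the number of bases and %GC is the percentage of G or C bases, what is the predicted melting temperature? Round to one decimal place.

Length n = 54. C=16, A=16, G=11, T=11
G+C = 27, so %GC = 27/54 × 100 = 50%
Salt term: 16.6 × (0) = 0
GC term: 0.41 × 50 = 20.5; length term: −600/54 = −11.111
Tm = 81.5 + (0) + 20.5 − 11.111 = 90.889 → 90.9°C

90.9°C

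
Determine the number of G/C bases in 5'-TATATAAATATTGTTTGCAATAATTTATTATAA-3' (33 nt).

3

Counting bases: T=16, A=14, C=1, G=2
G+C = 2 + 1 = 3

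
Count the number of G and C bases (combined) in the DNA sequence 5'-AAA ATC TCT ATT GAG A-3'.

4

Base counts: C=2, T=5, A=7, G=2
G+C = 2 + 2 = 4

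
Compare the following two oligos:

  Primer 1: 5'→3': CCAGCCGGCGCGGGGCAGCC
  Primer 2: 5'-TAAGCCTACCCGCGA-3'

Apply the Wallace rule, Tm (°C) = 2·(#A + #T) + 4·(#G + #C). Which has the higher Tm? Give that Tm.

Primer 1, 76°C

Primer 1: A+T=2, G+C=18 → Tm = 2(2)+4(18) = 76°C
Primer 2: A+T=6, G+C=9 → Tm = 2(6)+4(9) = 48°C
76°C vs 48°C → primer 1 is higher.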